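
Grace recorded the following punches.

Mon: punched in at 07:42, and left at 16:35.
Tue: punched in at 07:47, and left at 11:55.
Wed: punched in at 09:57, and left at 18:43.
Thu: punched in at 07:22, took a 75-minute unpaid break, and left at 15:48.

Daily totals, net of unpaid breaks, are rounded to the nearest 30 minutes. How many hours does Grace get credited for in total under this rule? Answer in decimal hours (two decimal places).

Mon: 07:42–16:35 = 8 h 53 min → rounds to 9 h 0 min
Tue: 07:47–11:55 = 4 h 8 min → rounds to 4 h 0 min
Wed: 09:57–18:43 = 8 h 46 min → rounds to 9 h 0 min
Thu: 07:22–15:48 = 8 h 26 min − 75 min = 7 h 11 min → rounds to 7 h 0 min
Total credited: 29 h 0 min.

29.00 hours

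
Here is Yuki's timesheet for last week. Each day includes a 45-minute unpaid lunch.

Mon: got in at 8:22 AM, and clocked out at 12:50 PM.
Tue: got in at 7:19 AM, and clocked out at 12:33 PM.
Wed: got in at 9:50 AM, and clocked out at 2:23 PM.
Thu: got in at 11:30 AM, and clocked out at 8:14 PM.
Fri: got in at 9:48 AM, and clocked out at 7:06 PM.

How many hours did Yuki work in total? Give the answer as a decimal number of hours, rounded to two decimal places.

Mon: 8:22 AM–12:50 PM = 4 h 28 min; less 45 min break → 3 h 43 min
Tue: 7:19 AM–12:33 PM = 5 h 14 min; less 45 min break → 4 h 29 min
Wed: 9:50 AM–2:23 PM = 4 h 33 min; less 45 min break → 3 h 48 min
Thu: 11:30 AM–8:14 PM = 8 h 44 min; less 45 min break → 7 h 59 min
Fri: 9:48 AM–7:06 PM = 9 h 18 min; less 45 min break → 8 h 33 min
Total: 3 h 43 min + 4 h 29 min + 3 h 48 min + 7 h 59 min + 8 h 33 min = 28 h 32 min.

28.53 hours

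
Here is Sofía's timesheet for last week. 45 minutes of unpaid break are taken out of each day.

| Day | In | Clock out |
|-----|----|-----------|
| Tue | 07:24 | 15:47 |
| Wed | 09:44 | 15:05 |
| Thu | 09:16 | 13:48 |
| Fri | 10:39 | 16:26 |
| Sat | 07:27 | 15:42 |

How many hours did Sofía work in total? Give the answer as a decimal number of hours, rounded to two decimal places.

28.55 hours

Tue: 07:24–15:47 = 8 h 23 min; less 45 min break → 7 h 38 min
Wed: 09:44–15:05 = 5 h 21 min; less 45 min break → 4 h 36 min
Thu: 09:16–13:48 = 4 h 32 min; less 45 min break → 3 h 47 min
Fri: 10:39–16:26 = 5 h 47 min; less 45 min break → 5 h 2 min
Sat: 07:27–15:42 = 8 h 15 min; less 45 min break → 7 h 30 min
Total: 7 h 38 min + 4 h 36 min + 3 h 47 min + 5 h 2 min + 7 h 30 min = 28 h 33 min.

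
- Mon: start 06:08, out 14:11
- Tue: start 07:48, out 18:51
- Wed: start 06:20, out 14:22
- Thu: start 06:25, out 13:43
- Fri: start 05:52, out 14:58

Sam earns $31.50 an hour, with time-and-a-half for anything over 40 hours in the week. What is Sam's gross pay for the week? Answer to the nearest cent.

$1426.95

Mon: 06:08–14:11 = 8 h 3 min
Tue: 07:48–18:51 = 11 h 3 min
Wed: 06:20–14:22 = 8 h 2 min
Thu: 06:25–13:43 = 7 h 18 min
Fri: 05:52–14:58 = 9 h 6 min
Total worked: 43 h 32 min = 2612 min.
Regular 40 h 0 min = 2400 min at $31.50/h; overtime 3 h 32 min = 212 min at $47.25/h.
Pay = (2400 × $31.50 + 212 × $47.25) ÷ 60 = $1426.95.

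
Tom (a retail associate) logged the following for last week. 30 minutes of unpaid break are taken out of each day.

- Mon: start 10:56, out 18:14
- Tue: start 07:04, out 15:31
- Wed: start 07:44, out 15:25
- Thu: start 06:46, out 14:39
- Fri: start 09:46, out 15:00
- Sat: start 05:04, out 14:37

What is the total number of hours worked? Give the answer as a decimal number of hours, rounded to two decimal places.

43.10 hours

Mon: 10:56–18:14 = 7 h 18 min; less 30 min break → 6 h 48 min
Tue: 07:04–15:31 = 8 h 27 min; less 30 min break → 7 h 57 min
Wed: 07:44–15:25 = 7 h 41 min; less 30 min break → 7 h 11 min
Thu: 06:46–14:39 = 7 h 53 min; less 30 min break → 7 h 23 min
Fri: 09:46–15:00 = 5 h 14 min; less 30 min break → 4 h 44 min
Sat: 05:04–14:37 = 9 h 33 min; less 30 min break → 9 h 3 min
Total: 6 h 48 min + 7 h 57 min + 7 h 11 min + 7 h 23 min + 4 h 44 min + 9 h 3 min = 43 h 6 min.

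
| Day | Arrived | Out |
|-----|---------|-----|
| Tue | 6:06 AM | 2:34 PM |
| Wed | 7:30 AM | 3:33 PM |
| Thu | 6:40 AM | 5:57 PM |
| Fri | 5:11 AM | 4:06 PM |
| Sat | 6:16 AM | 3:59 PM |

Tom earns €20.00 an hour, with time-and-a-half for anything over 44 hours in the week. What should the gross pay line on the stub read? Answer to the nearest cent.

Tue: 6:06 AM–2:34 PM = 8 h 28 min
Wed: 7:30 AM–3:33 PM = 8 h 3 min
Thu: 6:40 AM–5:57 PM = 11 h 17 min
Fri: 5:11 AM–4:06 PM = 10 h 55 min
Sat: 6:16 AM–3:59 PM = 9 h 43 min
Total worked: 48 h 26 min = 2906 min.
Regular 44 h 0 min = 2640 min at €20.00/h; overtime 4 h 26 min = 266 min at €30.00/h.
Pay = (2640 × €20.00 + 266 × €30.00) ÷ 60 = €1013.00.

€1013.00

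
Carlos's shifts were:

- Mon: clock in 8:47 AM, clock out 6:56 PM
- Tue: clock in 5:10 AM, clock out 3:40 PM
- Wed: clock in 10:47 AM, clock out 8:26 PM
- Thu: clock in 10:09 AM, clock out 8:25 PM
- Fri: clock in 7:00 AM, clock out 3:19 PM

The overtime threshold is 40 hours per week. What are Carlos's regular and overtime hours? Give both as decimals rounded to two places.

Regular 40.00 hours, overtime 8.88 hours

Mon: 8:47 AM–6:56 PM = 10 h 9 min
Tue: 5:10 AM–3:40 PM = 10 h 30 min
Wed: 10:47 AM–8:26 PM = 9 h 39 min
Thu: 10:09 AM–8:25 PM = 10 h 16 min
Fri: 7:00 AM–3:19 PM = 8 h 19 min
Total worked: 48 h 53 min = 48.88 h.
Threshold 40 h → overtime 8 h 53 min, regular 40 h 0 min.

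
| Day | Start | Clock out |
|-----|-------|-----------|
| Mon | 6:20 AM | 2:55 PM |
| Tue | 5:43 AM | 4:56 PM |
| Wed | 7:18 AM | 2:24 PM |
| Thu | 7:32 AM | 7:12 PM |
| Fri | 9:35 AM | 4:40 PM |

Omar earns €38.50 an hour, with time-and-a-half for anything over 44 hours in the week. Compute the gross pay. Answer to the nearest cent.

€1789.29

Mon: 6:20 AM–2:55 PM = 8 h 35 min
Tue: 5:43 AM–4:56 PM = 11 h 13 min
Wed: 7:18 AM–2:24 PM = 7 h 6 min
Thu: 7:32 AM–7:12 PM = 11 h 40 min
Fri: 9:35 AM–4:40 PM = 7 h 5 min
Total worked: 45 h 39 min = 2739 min.
Regular 44 h 0 min = 2640 min at €38.50/h; overtime 1 h 39 min = 99 min at €57.75/h.
Pay = (2640 × €38.50 + 99 × €57.75) ÷ 60 = €1789.29.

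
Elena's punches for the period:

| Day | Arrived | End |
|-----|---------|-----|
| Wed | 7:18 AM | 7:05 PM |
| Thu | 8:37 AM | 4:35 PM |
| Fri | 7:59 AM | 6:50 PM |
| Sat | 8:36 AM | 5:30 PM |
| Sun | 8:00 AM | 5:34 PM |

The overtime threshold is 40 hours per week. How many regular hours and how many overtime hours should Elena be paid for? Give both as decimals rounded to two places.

Wed: 7:18 AM–7:05 PM = 11 h 47 min
Thu: 8:37 AM–4:35 PM = 7 h 58 min
Fri: 7:59 AM–6:50 PM = 10 h 51 min
Sat: 8:36 AM–5:30 PM = 8 h 54 min
Sun: 8:00 AM–5:34 PM = 9 h 34 min
Total worked: 49 h 4 min = 49.07 h.
Threshold 40 h → overtime 9 h 4 min, regular 40 h 0 min.

Regular 40.00 hours, overtime 9.07 hours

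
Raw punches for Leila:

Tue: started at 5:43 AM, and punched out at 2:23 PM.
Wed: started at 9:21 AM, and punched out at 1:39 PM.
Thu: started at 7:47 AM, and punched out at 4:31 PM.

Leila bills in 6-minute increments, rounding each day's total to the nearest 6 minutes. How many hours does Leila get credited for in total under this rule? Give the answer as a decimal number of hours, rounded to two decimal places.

21.70 hours

Tue: 5:43 AM–2:23 PM = 8 h 40 min → rounds to 8 h 42 min
Wed: 9:21 AM–1:39 PM = 4 h 18 min → rounds to 4 h 18 min
Thu: 7:47 AM–4:31 PM = 8 h 44 min → rounds to 8 h 42 min
Total credited: 21 h 42 min.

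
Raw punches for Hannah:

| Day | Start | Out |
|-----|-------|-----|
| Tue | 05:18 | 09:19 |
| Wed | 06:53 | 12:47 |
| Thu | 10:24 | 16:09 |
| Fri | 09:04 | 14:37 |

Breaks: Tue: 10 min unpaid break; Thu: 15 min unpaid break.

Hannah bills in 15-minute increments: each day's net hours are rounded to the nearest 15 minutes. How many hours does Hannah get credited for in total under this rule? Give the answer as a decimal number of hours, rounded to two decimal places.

Tue: 05:18–09:19 = 4 h 1 min − 10 min = 3 h 51 min → rounds to 3 h 45 min
Wed: 06:53–12:47 = 5 h 54 min → rounds to 6 h 0 min
Thu: 10:24–16:09 = 5 h 45 min − 15 min = 5 h 30 min → rounds to 5 h 30 min
Fri: 09:04–14:37 = 5 h 33 min → rounds to 5 h 30 min
Total credited: 20 h 45 min.

20.75 hours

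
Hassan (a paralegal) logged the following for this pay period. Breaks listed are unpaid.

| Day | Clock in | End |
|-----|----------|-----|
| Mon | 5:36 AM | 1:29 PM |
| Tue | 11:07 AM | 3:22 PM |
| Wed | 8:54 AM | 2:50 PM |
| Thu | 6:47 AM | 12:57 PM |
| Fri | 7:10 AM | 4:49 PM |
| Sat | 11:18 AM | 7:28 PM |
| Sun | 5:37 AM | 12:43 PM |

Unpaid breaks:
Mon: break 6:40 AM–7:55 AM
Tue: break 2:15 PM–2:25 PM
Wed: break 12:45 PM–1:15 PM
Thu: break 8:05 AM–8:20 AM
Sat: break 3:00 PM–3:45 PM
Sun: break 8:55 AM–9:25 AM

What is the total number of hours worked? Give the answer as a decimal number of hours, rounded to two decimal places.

Mon: 5:36 AM–1:29 PM = 7 h 53 min; less 75 min break → 6 h 38 min
Tue: 11:07 AM–3:22 PM = 4 h 15 min; less 10 min break → 4 h 5 min
Wed: 8:54 AM–2:50 PM = 5 h 56 min; less 30 min break → 5 h 26 min
Thu: 6:47 AM–12:57 PM = 6 h 10 min; less 15 min break → 5 h 55 min
Fri: 7:10 AM–4:49 PM = 9 h 39 min
Sat: 11:18 AM–7:28 PM = 8 h 10 min; less 45 min break → 7 h 25 min
Sun: 5:37 AM–12:43 PM = 7 h 6 min; less 30 min break → 6 h 36 min
Total: 6 h 38 min + 4 h 5 min + 5 h 26 min + 5 h 55 min + 9 h 39 min + 7 h 25 min + 6 h 36 min = 45 h 44 min.

45.73 hours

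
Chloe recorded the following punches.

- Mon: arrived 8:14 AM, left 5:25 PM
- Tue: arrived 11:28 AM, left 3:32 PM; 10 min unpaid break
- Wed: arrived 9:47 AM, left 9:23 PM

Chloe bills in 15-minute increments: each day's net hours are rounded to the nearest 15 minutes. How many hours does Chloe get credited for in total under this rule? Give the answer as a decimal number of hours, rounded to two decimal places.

24.75 hours

Mon: 8:14 AM–5:25 PM = 9 h 11 min → rounds to 9 h 15 min
Tue: 11:28 AM–3:32 PM = 4 h 4 min − 10 min = 3 h 54 min → rounds to 4 h 0 min
Wed: 9:47 AM–9:23 PM = 11 h 36 min → rounds to 11 h 30 min
Total credited: 24 h 45 min.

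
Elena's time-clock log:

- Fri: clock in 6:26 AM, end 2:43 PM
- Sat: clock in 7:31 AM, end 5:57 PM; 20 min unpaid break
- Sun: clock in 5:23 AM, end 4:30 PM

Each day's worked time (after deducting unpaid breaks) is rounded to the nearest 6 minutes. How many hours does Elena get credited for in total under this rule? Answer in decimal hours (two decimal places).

29.50 hours

Fri: 6:26 AM–2:43 PM = 8 h 17 min → rounds to 8 h 18 min
Sat: 7:31 AM–5:57 PM = 10 h 26 min − 20 min = 10 h 6 min → rounds to 10 h 6 min
Sun: 5:23 AM–4:30 PM = 11 h 7 min → rounds to 11 h 6 min
Total credited: 29 h 30 min.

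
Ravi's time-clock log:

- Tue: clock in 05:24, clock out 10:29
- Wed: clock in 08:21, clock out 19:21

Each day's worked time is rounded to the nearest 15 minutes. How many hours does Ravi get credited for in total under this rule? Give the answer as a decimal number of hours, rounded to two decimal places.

16.00 hours

Tue: 05:24–10:29 = 5 h 5 min → rounds to 5 h 0 min
Wed: 08:21–19:21 = 11 h 0 min → rounds to 11 h 0 min
Total credited: 16 h 0 min.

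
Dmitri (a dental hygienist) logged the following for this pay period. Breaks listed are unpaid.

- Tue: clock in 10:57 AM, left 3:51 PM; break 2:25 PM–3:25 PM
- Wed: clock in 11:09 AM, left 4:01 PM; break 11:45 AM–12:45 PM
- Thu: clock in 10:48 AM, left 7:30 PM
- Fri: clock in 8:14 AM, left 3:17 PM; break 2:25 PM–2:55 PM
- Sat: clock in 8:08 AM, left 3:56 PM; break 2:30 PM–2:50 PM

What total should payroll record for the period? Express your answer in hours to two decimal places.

30.48 hours

Tue: 10:57 AM–3:51 PM = 4 h 54 min; less 60 min break → 3 h 54 min
Wed: 11:09 AM–4:01 PM = 4 h 52 min; less 60 min break → 3 h 52 min
Thu: 10:48 AM–7:30 PM = 8 h 42 min
Fri: 8:14 AM–3:17 PM = 7 h 3 min; less 30 min break → 6 h 33 min
Sat: 8:08 AM–3:56 PM = 7 h 48 min; less 20 min break → 7 h 28 min
Total: 3 h 54 min + 3 h 52 min + 8 h 42 min + 6 h 33 min + 7 h 28 min = 30 h 29 min.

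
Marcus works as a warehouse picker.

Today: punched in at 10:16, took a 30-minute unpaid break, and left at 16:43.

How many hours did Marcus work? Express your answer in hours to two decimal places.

Today: 10:16–16:43 = 6 h 27 min; less 30 min break → 5 h 57 min

5.95 hours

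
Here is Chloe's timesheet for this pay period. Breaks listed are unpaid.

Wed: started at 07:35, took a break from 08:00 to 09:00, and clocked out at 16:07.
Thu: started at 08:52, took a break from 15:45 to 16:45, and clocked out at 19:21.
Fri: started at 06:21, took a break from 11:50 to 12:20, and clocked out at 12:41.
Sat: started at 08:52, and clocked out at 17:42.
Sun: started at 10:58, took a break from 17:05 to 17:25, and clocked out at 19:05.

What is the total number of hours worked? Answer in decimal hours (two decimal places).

Wed: 07:35–16:07 = 8 h 32 min; less 60 min break → 7 h 32 min
Thu: 08:52–19:21 = 10 h 29 min; less 60 min break → 9 h 29 min
Fri: 06:21–12:41 = 6 h 20 min; less 30 min break → 5 h 50 min
Sat: 08:52–17:42 = 8 h 50 min
Sun: 10:58–19:05 = 8 h 7 min; less 20 min break → 7 h 47 min
Total: 7 h 32 min + 9 h 29 min + 5 h 50 min + 8 h 50 min + 7 h 47 min = 39 h 28 min.

39.47 hours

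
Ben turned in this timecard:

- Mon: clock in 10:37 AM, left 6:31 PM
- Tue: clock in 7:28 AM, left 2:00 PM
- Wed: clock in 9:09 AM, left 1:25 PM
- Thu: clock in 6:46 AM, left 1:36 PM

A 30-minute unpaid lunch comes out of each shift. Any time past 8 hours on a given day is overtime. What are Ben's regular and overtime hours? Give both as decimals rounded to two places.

Mon: 10:37 AM–6:31 PM = 7 h 54 min; less 30 min break → 7 h 24 min
Tue: 7:28 AM–2:00 PM = 6 h 32 min; less 30 min break → 6 h 2 min
Wed: 9:09 AM–1:25 PM = 4 h 16 min; less 30 min break → 3 h 46 min
Thu: 6:46 AM–1:36 PM = 6 h 50 min; less 30 min break → 6 h 20 min
Mon reg 7 h 24 min / OT 0 h 0 min; Tue reg 6 h 2 min / OT 0 h 0 min; Wed reg 3 h 46 min / OT 0 h 0 min; Thu reg 6 h 20 min / OT 0 h 0 min.
Totals: regular 23 h 32 min, overtime 0 h 0 min.

Regular 23.53 hours, overtime 0.00 hours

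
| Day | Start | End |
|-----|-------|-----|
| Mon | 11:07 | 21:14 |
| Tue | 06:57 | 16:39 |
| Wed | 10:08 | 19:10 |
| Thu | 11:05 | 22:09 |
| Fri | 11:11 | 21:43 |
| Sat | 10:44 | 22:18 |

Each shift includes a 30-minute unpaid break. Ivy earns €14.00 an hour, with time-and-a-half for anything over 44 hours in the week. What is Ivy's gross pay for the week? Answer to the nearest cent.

€931.35

Mon: 11:07–21:14 = 10 h 7 min; less 30 min break → 9 h 37 min
Tue: 06:57–16:39 = 9 h 42 min; less 30 min break → 9 h 12 min
Wed: 10:08–19:10 = 9 h 2 min; less 30 min break → 8 h 32 min
Thu: 11:05–22:09 = 11 h 4 min; less 30 min break → 10 h 34 min
Fri: 11:11–21:43 = 10 h 32 min; less 30 min break → 10 h 2 min
Sat: 10:44–22:18 = 11 h 34 min; less 30 min break → 11 h 4 min
Total worked: 59 h 1 min = 3541 min.
Regular 44 h 0 min = 2640 min at €14.00/h; overtime 15 h 1 min = 901 min at €21.00/h.
Pay = (2640 × €14.00 + 901 × €21.00) ÷ 60 = €931.35.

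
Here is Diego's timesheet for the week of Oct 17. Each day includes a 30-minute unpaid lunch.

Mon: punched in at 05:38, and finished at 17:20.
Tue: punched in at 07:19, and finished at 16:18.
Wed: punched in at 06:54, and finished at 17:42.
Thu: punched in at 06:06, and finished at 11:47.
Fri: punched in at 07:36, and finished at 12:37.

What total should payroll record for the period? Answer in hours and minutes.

39 h 41 min

Mon: 05:38–17:20 = 11 h 42 min; less 30 min break → 11 h 12 min
Tue: 07:19–16:18 = 8 h 59 min; less 30 min break → 8 h 29 min
Wed: 06:54–17:42 = 10 h 48 min; less 30 min break → 10 h 18 min
Thu: 06:06–11:47 = 5 h 41 min; less 30 min break → 5 h 11 min
Fri: 07:36–12:37 = 5 h 1 min; less 30 min break → 4 h 31 min
Total: 11 h 12 min + 8 h 29 min + 10 h 18 min + 5 h 11 min + 4 h 31 min = 39 h 41 min.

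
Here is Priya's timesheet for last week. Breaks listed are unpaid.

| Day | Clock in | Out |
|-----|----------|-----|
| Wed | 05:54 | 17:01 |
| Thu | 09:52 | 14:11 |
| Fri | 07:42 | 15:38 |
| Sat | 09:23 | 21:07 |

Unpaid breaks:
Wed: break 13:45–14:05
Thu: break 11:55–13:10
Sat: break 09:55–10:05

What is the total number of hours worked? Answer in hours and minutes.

33 h 21 min

Wed: 05:54–17:01 = 11 h 7 min; less 20 min break → 10 h 47 min
Thu: 09:52–14:11 = 4 h 19 min; less 75 min break → 3 h 4 min
Fri: 07:42–15:38 = 7 h 56 min
Sat: 09:23–21:07 = 11 h 44 min; less 10 min break → 11 h 34 min
Total: 10 h 47 min + 3 h 4 min + 7 h 56 min + 11 h 34 min = 33 h 21 min.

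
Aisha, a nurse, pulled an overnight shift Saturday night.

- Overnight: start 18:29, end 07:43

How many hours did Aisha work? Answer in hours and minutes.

Overnight: 18:29 → midnight = 5 h 31 min; midnight → 07:43 = 7 h 43 min; span 13 h 14 min

13 h 14 min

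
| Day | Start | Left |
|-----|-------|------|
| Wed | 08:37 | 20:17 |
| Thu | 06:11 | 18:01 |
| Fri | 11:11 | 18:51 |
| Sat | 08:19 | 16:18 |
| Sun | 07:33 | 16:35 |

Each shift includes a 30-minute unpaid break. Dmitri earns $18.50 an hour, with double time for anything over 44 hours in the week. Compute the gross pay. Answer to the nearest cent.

$876.28

Wed: 08:37–20:17 = 11 h 40 min; less 30 min break → 11 h 10 min
Thu: 06:11–18:01 = 11 h 50 min; less 30 min break → 11 h 20 min
Fri: 11:11–18:51 = 7 h 40 min; less 30 min break → 7 h 10 min
Sat: 08:19–16:18 = 7 h 59 min; less 30 min break → 7 h 29 min
Sun: 07:33–16:35 = 9 h 2 min; less 30 min break → 8 h 32 min
Total worked: 45 h 41 min = 2741 min.
Regular 44 h 0 min = 2640 min at $18.50/h; overtime 1 h 41 min = 101 min at $37.00/h.
Pay = (2640 × $18.50 + 101 × $37.00) ÷ 60 = $876.28.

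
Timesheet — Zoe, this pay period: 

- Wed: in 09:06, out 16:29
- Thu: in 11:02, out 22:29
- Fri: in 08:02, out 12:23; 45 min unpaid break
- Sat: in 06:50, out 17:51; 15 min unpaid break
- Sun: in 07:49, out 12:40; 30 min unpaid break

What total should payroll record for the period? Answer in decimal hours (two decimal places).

Wed: 09:06–16:29 = 7 h 23 min
Thu: 11:02–22:29 = 11 h 27 min
Fri: 08:02–12:23 = 4 h 21 min; less 45 min break → 3 h 36 min
Sat: 06:50–17:51 = 11 h 1 min; less 15 min break → 10 h 46 min
Sun: 07:49–12:40 = 4 h 51 min; less 30 min break → 4 h 21 min
Total: 7 h 23 min + 11 h 27 min + 3 h 36 min + 10 h 46 min + 4 h 21 min = 37 h 33 min.

37.55 hours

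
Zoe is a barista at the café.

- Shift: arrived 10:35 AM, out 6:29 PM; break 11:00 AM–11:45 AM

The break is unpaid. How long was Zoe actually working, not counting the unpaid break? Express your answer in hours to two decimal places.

7.15 hours

Shift: 10:35 AM–6:29 PM = 7 h 54 min; less 45 min break → 7 h 9 min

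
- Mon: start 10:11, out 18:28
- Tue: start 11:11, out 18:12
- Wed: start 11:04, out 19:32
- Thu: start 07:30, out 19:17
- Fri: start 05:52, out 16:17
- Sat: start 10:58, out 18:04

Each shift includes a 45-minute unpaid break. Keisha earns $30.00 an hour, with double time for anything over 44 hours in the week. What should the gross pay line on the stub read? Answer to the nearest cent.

Mon: 10:11–18:28 = 8 h 17 min; less 45 min break → 7 h 32 min
Tue: 11:11–18:12 = 7 h 1 min; less 45 min break → 6 h 16 min
Wed: 11:04–19:32 = 8 h 28 min; less 45 min break → 7 h 43 min
Thu: 07:30–19:17 = 11 h 47 min; less 45 min break → 11 h 2 min
Fri: 05:52–16:17 = 10 h 25 min; less 45 min break → 9 h 40 min
Sat: 10:58–18:04 = 7 h 6 min; less 45 min break → 6 h 21 min
Total worked: 48 h 34 min = 2914 min.
Regular 44 h 0 min = 2640 min at $30.00/h; overtime 4 h 34 min = 274 min at $60.00/h.
Pay = (2640 × $30.00 + 274 × $60.00) ÷ 60 = $1594.00.

$1594.00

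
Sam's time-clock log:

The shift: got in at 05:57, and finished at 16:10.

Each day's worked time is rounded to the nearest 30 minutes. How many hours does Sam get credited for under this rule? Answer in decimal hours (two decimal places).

10.00 hours

The shift: 05:57–16:10 = 10 h 13 min → rounds to 10 h 0 min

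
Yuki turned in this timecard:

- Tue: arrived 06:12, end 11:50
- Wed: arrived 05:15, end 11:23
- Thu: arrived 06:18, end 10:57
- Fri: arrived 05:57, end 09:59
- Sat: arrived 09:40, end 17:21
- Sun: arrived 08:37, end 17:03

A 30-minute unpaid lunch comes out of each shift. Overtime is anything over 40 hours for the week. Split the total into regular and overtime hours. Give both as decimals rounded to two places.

Regular 33.57 hours, overtime 0.00 hours

Tue: 06:12–11:50 = 5 h 38 min; less 30 min break → 5 h 8 min
Wed: 05:15–11:23 = 6 h 8 min; less 30 min break → 5 h 38 min
Thu: 06:18–10:57 = 4 h 39 min; less 30 min break → 4 h 9 min
Fri: 05:57–09:59 = 4 h 2 min; less 30 min break → 3 h 32 min
Sat: 09:40–17:21 = 7 h 41 min; less 30 min break → 7 h 11 min
Sun: 08:37–17:03 = 8 h 26 min; less 30 min break → 7 h 56 min
Total worked: 33 h 34 min = 33.57 h.
Threshold 40 h → overtime 0 h 0 min, regular 33 h 34 min.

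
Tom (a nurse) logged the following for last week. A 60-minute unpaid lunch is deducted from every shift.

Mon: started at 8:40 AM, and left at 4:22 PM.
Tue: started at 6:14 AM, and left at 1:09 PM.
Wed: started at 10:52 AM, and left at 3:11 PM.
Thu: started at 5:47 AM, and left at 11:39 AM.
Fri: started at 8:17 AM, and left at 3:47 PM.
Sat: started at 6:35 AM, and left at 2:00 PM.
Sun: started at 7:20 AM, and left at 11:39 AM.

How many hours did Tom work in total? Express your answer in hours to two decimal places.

37.03 hours

Mon: 8:40 AM–4:22 PM = 7 h 42 min; less 60 min break → 6 h 42 min
Tue: 6:14 AM–1:09 PM = 6 h 55 min; less 60 min break → 5 h 55 min
Wed: 10:52 AM–3:11 PM = 4 h 19 min; less 60 min break → 3 h 19 min
Thu: 5:47 AM–11:39 AM = 5 h 52 min; less 60 min break → 4 h 52 min
Fri: 8:17 AM–3:47 PM = 7 h 30 min; less 60 min break → 6 h 30 min
Sat: 6:35 AM–2:00 PM = 7 h 25 min; less 60 min break → 6 h 25 min
Sun: 7:20 AM–11:39 AM = 4 h 19 min; less 60 min break → 3 h 19 min
Total: 6 h 42 min + 5 h 55 min + 3 h 19 min + 4 h 52 min + 6 h 30 min + 6 h 25 min + 3 h 19 min = 37 h 2 min.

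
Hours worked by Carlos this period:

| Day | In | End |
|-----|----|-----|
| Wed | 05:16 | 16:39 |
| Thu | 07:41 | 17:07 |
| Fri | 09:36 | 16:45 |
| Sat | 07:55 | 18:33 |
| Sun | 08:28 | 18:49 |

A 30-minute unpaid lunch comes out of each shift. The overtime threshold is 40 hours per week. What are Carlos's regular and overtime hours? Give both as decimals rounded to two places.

Wed: 05:16–16:39 = 11 h 23 min; less 30 min break → 10 h 53 min
Thu: 07:41–17:07 = 9 h 26 min; less 30 min break → 8 h 56 min
Fri: 09:36–16:45 = 7 h 9 min; less 30 min break → 6 h 39 min
Sat: 07:55–18:33 = 10 h 38 min; less 30 min break → 10 h 8 min
Sun: 08:28–18:49 = 10 h 21 min; less 30 min break → 9 h 51 min
Total worked: 46 h 27 min = 46.45 h.
Threshold 40 h → overtime 6 h 27 min, regular 40 h 0 min.

Regular 40.00 hours, overtime 6.45 hours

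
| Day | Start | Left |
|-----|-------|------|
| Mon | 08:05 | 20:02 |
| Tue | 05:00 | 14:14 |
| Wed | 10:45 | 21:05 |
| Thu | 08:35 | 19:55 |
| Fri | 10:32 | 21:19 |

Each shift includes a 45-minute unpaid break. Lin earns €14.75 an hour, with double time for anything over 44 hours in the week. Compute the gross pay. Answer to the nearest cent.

€822.56

Mon: 08:05–20:02 = 11 h 57 min; less 45 min break → 11 h 12 min
Tue: 05:00–14:14 = 9 h 14 min; less 45 min break → 8 h 29 min
Wed: 10:45–21:05 = 10 h 20 min; less 45 min break → 9 h 35 min
Thu: 08:35–19:55 = 11 h 20 min; less 45 min break → 10 h 35 min
Fri: 10:32–21:19 = 10 h 47 min; less 45 min break → 10 h 2 min
Total worked: 49 h 53 min = 2993 min.
Regular 44 h 0 min = 2640 min at €14.75/h; overtime 5 h 53 min = 353 min at €29.50/h.
Pay = (2640 × €14.75 + 353 × €29.50) ÷ 60 = €822.56.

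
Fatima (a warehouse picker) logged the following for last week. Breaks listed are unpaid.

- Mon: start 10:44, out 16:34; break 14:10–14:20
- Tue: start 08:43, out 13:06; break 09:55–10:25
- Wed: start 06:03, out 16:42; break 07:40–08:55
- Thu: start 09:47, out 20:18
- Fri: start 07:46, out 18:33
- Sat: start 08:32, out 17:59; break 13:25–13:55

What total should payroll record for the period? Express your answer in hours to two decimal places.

Mon: 10:44–16:34 = 5 h 50 min; less 10 min break → 5 h 40 min
Tue: 08:43–13:06 = 4 h 23 min; less 30 min break → 3 h 53 min
Wed: 06:03–16:42 = 10 h 39 min; less 75 min break → 9 h 24 min
Thu: 09:47–20:18 = 10 h 31 min
Fri: 07:46–18:33 = 10 h 47 min
Sat: 08:32–17:59 = 9 h 27 min; less 30 min break → 8 h 57 min
Total: 5 h 40 min + 3 h 53 min + 9 h 24 min + 10 h 31 min + 10 h 47 min + 8 h 57 min = 49 h 12 min.

49.20 hours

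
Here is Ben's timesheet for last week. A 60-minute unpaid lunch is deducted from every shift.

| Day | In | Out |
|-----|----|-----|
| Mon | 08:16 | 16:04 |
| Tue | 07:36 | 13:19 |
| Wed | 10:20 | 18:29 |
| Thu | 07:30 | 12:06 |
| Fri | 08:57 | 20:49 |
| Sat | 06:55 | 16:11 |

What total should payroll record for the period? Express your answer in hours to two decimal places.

41.40 hours

Mon: 08:16–16:04 = 7 h 48 min; less 60 min break → 6 h 48 min
Tue: 07:36–13:19 = 5 h 43 min; less 60 min break → 4 h 43 min
Wed: 10:20–18:29 = 8 h 9 min; less 60 min break → 7 h 9 min
Thu: 07:30–12:06 = 4 h 36 min; less 60 min break → 3 h 36 min
Fri: 08:57–20:49 = 11 h 52 min; less 60 min break → 10 h 52 min
Sat: 06:55–16:11 = 9 h 16 min; less 60 min break → 8 h 16 min
Total: 6 h 48 min + 4 h 43 min + 7 h 9 min + 3 h 36 min + 10 h 52 min + 8 h 16 min = 41 h 24 min.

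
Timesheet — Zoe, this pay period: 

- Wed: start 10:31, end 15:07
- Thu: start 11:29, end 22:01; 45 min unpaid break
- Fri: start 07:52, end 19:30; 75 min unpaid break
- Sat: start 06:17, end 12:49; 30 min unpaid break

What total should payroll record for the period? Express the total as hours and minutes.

Wed: 10:31–15:07 = 4 h 36 min
Thu: 11:29–22:01 = 10 h 32 min; less 45 min break → 9 h 47 min
Fri: 07:52–19:30 = 11 h 38 min; less 75 min break → 10 h 23 min
Sat: 06:17–12:49 = 6 h 32 min; less 30 min break → 6 h 2 min
Total: 4 h 36 min + 9 h 47 min + 10 h 23 min + 6 h 2 min = 30 h 48 min.

30 h 48 min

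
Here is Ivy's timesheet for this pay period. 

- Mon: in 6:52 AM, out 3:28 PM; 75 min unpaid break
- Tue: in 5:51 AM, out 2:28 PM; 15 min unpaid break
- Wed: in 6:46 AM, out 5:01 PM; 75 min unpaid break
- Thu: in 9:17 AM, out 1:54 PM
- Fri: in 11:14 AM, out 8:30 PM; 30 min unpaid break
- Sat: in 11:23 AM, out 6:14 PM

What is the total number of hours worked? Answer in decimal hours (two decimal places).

44.95 hours

Mon: 6:52 AM–3:28 PM = 8 h 36 min; less 75 min break → 7 h 21 min
Tue: 5:51 AM–2:28 PM = 8 h 37 min; less 15 min break → 8 h 22 min
Wed: 6:46 AM–5:01 PM = 10 h 15 min; less 75 min break → 9 h 0 min
Thu: 9:17 AM–1:54 PM = 4 h 37 min
Fri: 11:14 AM–8:30 PM = 9 h 16 min; less 30 min break → 8 h 46 min
Sat: 11:23 AM–6:14 PM = 6 h 51 min
Total: 7 h 21 min + 8 h 22 min + 9 h 0 min + 4 h 37 min + 8 h 46 min + 6 h 51 min = 44 h 57 min.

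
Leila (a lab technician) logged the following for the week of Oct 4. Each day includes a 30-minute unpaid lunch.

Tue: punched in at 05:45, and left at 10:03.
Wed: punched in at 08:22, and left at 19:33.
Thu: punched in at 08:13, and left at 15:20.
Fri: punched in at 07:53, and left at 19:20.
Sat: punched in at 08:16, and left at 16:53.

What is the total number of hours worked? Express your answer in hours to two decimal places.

Tue: 05:45–10:03 = 4 h 18 min; less 30 min break → 3 h 48 min
Wed: 08:22–19:33 = 11 h 11 min; less 30 min break → 10 h 41 min
Thu: 08:13–15:20 = 7 h 7 min; less 30 min break → 6 h 37 min
Fri: 07:53–19:20 = 11 h 27 min; less 30 min break → 10 h 57 min
Sat: 08:16–16:53 = 8 h 37 min; less 30 min break → 8 h 7 min
Total: 3 h 48 min + 10 h 41 min + 6 h 37 min + 10 h 57 min + 8 h 7 min = 40 h 10 min.

40.17 hours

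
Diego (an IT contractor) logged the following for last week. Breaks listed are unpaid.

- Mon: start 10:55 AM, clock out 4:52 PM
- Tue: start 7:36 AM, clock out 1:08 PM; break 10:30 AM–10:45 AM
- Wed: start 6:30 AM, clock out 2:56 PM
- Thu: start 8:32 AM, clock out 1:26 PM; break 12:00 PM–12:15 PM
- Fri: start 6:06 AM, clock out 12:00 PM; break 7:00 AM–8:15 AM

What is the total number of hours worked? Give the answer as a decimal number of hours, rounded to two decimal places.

Mon: 10:55 AM–4:52 PM = 5 h 57 min
Tue: 7:36 AM–1:08 PM = 5 h 32 min; less 15 min break → 5 h 17 min
Wed: 6:30 AM–2:56 PM = 8 h 26 min
Thu: 8:32 AM–1:26 PM = 4 h 54 min; less 15 min break → 4 h 39 min
Fri: 6:06 AM–12:00 PM = 5 h 54 min; less 75 min break → 4 h 39 min
Total: 5 h 57 min + 5 h 17 min + 8 h 26 min + 4 h 39 min + 4 h 39 min = 28 h 58 min.

28.97 hours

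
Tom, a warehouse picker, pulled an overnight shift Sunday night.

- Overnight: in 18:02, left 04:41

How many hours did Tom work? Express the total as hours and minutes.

Overnight: 18:02 → midnight = 5 h 58 min; midnight → 04:41 = 4 h 41 min; span 10 h 39 min

10 h 39 min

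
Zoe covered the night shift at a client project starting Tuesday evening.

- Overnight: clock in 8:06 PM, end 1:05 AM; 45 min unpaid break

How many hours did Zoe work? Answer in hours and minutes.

Overnight: 8:06 PM → midnight = 3 h 54 min; midnight → 1:05 AM = 1 h 5 min; span 4 h 59 min; less 45 min break → 4 h 14 min

4 h 14 min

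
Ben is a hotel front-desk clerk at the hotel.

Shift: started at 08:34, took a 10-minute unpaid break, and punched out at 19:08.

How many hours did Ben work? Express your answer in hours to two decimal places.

Shift: 08:34–19:08 = 10 h 34 min; less 10 min break → 10 h 24 min

10.40 hours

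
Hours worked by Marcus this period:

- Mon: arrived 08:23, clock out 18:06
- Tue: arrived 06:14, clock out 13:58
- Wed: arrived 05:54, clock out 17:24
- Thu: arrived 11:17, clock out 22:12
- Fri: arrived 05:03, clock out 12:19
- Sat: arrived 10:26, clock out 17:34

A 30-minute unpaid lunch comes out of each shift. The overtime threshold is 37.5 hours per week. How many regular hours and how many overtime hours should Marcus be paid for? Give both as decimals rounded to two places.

Mon: 08:23–18:06 = 9 h 43 min; less 30 min break → 9 h 13 min
Tue: 06:14–13:58 = 7 h 44 min; less 30 min break → 7 h 14 min
Wed: 05:54–17:24 = 11 h 30 min; less 30 min break → 11 h 0 min
Thu: 11:17–22:12 = 10 h 55 min; less 30 min break → 10 h 25 min
Fri: 05:03–12:19 = 7 h 16 min; less 30 min break → 6 h 46 min
Sat: 10:26–17:34 = 7 h 8 min; less 30 min break → 6 h 38 min
Total worked: 51 h 16 min = 51.27 h.
Threshold 37.5 h → overtime 13 h 46 min, regular 37 h 30 min.

Regular 37.50 hours, overtime 13.77 hours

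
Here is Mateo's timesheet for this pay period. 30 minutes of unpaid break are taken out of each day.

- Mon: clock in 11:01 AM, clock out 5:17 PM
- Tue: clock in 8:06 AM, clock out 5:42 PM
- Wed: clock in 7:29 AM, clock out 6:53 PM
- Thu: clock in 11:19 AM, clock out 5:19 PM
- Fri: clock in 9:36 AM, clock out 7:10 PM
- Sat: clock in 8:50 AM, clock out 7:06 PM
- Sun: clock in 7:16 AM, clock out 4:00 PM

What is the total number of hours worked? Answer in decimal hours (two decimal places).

58.33 hours

Mon: 11:01 AM–5:17 PM = 6 h 16 min; less 30 min break → 5 h 46 min
Tue: 8:06 AM–5:42 PM = 9 h 36 min; less 30 min break → 9 h 6 min
Wed: 7:29 AM–6:53 PM = 11 h 24 min; less 30 min break → 10 h 54 min
Thu: 11:19 AM–5:19 PM = 6 h 0 min; less 30 min break → 5 h 30 min
Fri: 9:36 AM–7:10 PM = 9 h 34 min; less 30 min break → 9 h 4 min
Sat: 8:50 AM–7:06 PM = 10 h 16 min; less 30 min break → 9 h 46 min
Sun: 7:16 AM–4:00 PM = 8 h 44 min; less 30 min break → 8 h 14 min
Total: 5 h 46 min + 9 h 6 min + 10 h 54 min + 5 h 30 min + 9 h 4 min + 9 h 46 min + 8 h 14 min = 58 h 20 min.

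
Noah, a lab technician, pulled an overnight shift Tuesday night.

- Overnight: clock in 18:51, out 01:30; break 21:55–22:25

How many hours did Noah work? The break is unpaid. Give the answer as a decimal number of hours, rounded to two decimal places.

Overnight: 18:51 → midnight = 5 h 9 min; midnight → 01:30 = 1 h 30 min; span 6 h 39 min; less 30 min break → 6 h 9 min

6.15 hours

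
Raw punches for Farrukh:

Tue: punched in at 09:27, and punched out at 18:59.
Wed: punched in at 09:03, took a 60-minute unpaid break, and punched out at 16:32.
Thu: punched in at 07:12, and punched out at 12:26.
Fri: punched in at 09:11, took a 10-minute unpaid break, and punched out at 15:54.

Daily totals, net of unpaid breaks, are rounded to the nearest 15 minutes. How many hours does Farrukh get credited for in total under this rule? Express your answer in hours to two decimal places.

Tue: 09:27–18:59 = 9 h 32 min → rounds to 9 h 30 min
Wed: 09:03–16:32 = 7 h 29 min − 60 min = 6 h 29 min → rounds to 6 h 30 min
Thu: 07:12–12:26 = 5 h 14 min → rounds to 5 h 15 min
Fri: 09:11–15:54 = 6 h 43 min − 10 min = 6 h 33 min → rounds to 6 h 30 min
Total credited: 27 h 45 min.

27.75 hours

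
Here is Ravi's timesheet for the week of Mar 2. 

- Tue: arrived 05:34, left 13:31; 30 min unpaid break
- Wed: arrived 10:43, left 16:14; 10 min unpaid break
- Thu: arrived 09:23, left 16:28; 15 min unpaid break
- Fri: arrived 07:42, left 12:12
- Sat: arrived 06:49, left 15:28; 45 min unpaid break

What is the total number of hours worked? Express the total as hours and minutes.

Tue: 05:34–13:31 = 7 h 57 min; less 30 min break → 7 h 27 min
Wed: 10:43–16:14 = 5 h 31 min; less 10 min break → 5 h 21 min
Thu: 09:23–16:28 = 7 h 5 min; less 15 min break → 6 h 50 min
Fri: 07:42–12:12 = 4 h 30 min
Sat: 06:49–15:28 = 8 h 39 min; less 45 min break → 7 h 54 min
Total: 7 h 27 min + 5 h 21 min + 6 h 50 min + 4 h 30 min + 7 h 54 min = 32 h 2 min.

32 h 2 min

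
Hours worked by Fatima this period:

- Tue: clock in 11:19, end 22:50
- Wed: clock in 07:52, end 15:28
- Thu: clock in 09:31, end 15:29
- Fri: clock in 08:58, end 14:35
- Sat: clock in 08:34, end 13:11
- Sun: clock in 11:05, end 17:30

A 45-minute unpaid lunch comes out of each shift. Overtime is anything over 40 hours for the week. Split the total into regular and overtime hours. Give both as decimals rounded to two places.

Regular 37.23 hours, overtime 0.00 hours

Tue: 11:19–22:50 = 11 h 31 min; less 45 min break → 10 h 46 min
Wed: 07:52–15:28 = 7 h 36 min; less 45 min break → 6 h 51 min
Thu: 09:31–15:29 = 5 h 58 min; less 45 min break → 5 h 13 min
Fri: 08:58–14:35 = 5 h 37 min; less 45 min break → 4 h 52 min
Sat: 08:34–13:11 = 4 h 37 min; less 45 min break → 3 h 52 min
Sun: 11:05–17:30 = 6 h 25 min; less 45 min break → 5 h 40 min
Total worked: 37 h 14 min = 37.23 h.
Threshold 40 h → overtime 0 h 0 min, regular 37 h 14 min.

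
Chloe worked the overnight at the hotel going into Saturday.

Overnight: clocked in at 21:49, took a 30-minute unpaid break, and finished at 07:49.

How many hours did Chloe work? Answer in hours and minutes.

Overnight: 21:49 → midnight = 2 h 11 min; midnight → 07:49 = 7 h 49 min; span 10 h 0 min; less 30 min break → 9 h 30 min

9 h 30 min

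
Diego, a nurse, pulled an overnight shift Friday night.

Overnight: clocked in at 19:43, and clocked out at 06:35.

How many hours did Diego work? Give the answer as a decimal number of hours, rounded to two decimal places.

10.87 hours

Overnight: 19:43 → midnight = 4 h 17 min; midnight → 06:35 = 6 h 35 min; span 10 h 52 min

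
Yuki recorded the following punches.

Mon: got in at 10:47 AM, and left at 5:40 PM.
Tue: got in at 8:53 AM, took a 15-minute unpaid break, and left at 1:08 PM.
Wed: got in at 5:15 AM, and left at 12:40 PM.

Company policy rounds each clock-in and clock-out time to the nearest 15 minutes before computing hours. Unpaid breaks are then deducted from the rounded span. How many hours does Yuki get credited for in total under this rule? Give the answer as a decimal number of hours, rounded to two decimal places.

Mon: in 10:47 AM→10:45 AM, out 5:40 PM→5:45 PM; 7 h 0 min
Tue: in 8:53 AM→9:00 AM, out 1:08 PM→1:15 PM; 4 h 15 min − 15 min = 4 h 0 min
Wed: in 5:15 AM→5:15 AM, out 12:40 PM→12:45 PM; 7 h 30 min
Total credited: 18 h 30 min.

18.50 hours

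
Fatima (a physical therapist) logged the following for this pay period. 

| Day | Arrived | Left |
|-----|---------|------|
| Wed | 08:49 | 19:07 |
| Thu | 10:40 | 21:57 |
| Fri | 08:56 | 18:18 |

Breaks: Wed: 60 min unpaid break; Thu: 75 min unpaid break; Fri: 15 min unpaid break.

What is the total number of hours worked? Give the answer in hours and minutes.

28 h 27 min

Wed: 08:49–19:07 = 10 h 18 min; less 60 min break → 9 h 18 min
Thu: 10:40–21:57 = 11 h 17 min; less 75 min break → 10 h 2 min
Fri: 08:56–18:18 = 9 h 22 min; less 15 min break → 9 h 7 min
Total: 9 h 18 min + 10 h 2 min + 9 h 7 min = 28 h 27 min.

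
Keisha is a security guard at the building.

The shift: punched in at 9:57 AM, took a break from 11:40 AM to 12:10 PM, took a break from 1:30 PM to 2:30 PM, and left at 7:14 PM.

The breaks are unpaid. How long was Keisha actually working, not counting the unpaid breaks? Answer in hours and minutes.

The shift: 9:57 AM–7:14 PM = 9 h 17 min; less 90 min break → 7 h 47 min

7 h 47 min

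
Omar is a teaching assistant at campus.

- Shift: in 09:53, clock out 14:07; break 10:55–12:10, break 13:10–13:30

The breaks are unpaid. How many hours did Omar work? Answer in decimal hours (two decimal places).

2.65 hours

Shift: 09:53–14:07 = 4 h 14 min; less 95 min break → 2 h 39 min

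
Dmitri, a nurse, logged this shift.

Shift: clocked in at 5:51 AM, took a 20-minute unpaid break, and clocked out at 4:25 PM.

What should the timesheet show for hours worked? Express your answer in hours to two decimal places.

10.23 hours

Shift: 5:51 AM–4:25 PM = 10 h 34 min; less 20 min break → 10 h 14 min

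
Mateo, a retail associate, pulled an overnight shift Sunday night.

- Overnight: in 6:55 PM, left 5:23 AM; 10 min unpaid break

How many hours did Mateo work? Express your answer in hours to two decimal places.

10.30 hours

Overnight: 6:55 PM → midnight = 5 h 5 min; midnight → 5:23 AM = 5 h 23 min; span 10 h 28 min; less 10 min break → 10 h 18 min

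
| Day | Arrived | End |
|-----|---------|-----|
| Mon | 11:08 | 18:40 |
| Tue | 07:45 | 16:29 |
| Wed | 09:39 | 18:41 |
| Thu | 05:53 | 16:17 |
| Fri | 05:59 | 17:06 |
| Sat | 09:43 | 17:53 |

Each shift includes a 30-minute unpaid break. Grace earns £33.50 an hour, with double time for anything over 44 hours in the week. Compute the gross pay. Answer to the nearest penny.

£2008.88

Mon: 11:08–18:40 = 7 h 32 min; less 30 min break → 7 h 2 min
Tue: 07:45–16:29 = 8 h 44 min; less 30 min break → 8 h 14 min
Wed: 09:39–18:41 = 9 h 2 min; less 30 min break → 8 h 32 min
Thu: 05:53–16:17 = 10 h 24 min; less 30 min break → 9 h 54 min
Fri: 05:59–17:06 = 11 h 7 min; less 30 min break → 10 h 37 min
Sat: 09:43–17:53 = 8 h 10 min; less 30 min break → 7 h 40 min
Total worked: 51 h 59 min = 3119 min.
Regular 44 h 0 min = 2640 min at £33.50/h; overtime 7 h 59 min = 479 min at £67.00/h.
Pay = (2640 × £33.50 + 479 × £67.00) ÷ 60 = £2008.88.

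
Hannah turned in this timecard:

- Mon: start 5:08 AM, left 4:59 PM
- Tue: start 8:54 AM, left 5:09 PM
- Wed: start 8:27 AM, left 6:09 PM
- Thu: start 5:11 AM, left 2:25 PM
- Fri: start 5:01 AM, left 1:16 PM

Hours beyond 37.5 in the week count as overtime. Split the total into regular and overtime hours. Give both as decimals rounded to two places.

Mon: 5:08 AM–4:59 PM = 11 h 51 min
Tue: 8:54 AM–5:09 PM = 8 h 15 min
Wed: 8:27 AM–6:09 PM = 9 h 42 min
Thu: 5:11 AM–2:25 PM = 9 h 14 min
Fri: 5:01 AM–1:16 PM = 8 h 15 min
Total worked: 47 h 17 min = 47.28 h.
Threshold 37.5 h → overtime 9 h 47 min, regular 37 h 30 min.

Regular 37.50 hours, overtime 9.78 hours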